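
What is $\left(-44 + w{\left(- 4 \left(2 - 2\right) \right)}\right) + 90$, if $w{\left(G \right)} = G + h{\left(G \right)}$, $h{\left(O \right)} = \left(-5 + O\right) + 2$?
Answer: $43$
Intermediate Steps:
$h{\left(O \right)} = -3 + O$
$w{\left(G \right)} = -3 + 2 G$ ($w{\left(G \right)} = G + \left(-3 + G\right) = -3 + 2 G$)
$\left(-44 + w{\left(- 4 \left(2 - 2\right) \right)}\right) + 90 = \left(-44 - \left(3 - 2 \left(- 4 \left(2 - 2\right)\right)\right)\right) + 90 = \left(-44 - \left(3 - 2 \left(\left(-4\right) 0\right)\right)\right) + 90 = \left(-44 + \left(-3 + 2 \cdot 0\right)\right) + 90 = \left(-44 + \left(-3 + 0\right)\right) + 90 = \left(-44 - 3\right) + 90 = -47 + 90 = 43$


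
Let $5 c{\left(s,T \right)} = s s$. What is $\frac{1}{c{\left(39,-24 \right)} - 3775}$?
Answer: $- \frac{5}{17354} \approx -0.00028812$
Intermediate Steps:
$c{\left(s,T \right)} = \frac{s^{2}}{5}$ ($c{\left(s,T \right)} = \frac{s s}{5} = \frac{s^{2}}{5}$)
$\frac{1}{c{\left(39,-24 \right)} - 3775} = \frac{1}{\frac{39^{2}}{5} - 3775} = \frac{1}{\frac{1}{5} \cdot 1521 - 3775} = \frac{1}{\frac{1521}{5} - 3775} = \frac{1}{- \frac{17354}{5}} = - \frac{5}{17354}$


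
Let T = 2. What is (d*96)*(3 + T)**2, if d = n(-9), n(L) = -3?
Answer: -7200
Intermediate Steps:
d = -3
(d*96)*(3 + T)**2 = (-3*96)*(3 + 2)**2 = -288*5**2 = -288*25 = -7200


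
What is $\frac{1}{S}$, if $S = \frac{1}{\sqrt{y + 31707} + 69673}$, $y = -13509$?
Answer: $69673 + 3 \sqrt{2022} \approx 69808.0$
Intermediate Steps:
$S = \frac{1}{69673 + 3 \sqrt{2022}}$ ($S = \frac{1}{\sqrt{-13509 + 31707} + 69673} = \frac{1}{\sqrt{18198} + 69673} = \frac{1}{3 \sqrt{2022} + 69673} = \frac{1}{69673 + 3 \sqrt{2022}} \approx 1.4325 \cdot 10^{-5}$)
$\frac{1}{S} = \frac{1}{\frac{69673}{4854308731} - \frac{3 \sqrt{2022}}{4854308731}}$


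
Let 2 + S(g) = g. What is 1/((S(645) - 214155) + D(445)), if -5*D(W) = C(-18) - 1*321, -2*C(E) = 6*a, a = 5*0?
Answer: -5/1067239 ≈ -4.6850e-6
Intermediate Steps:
S(g) = -2 + g
a = 0
C(E) = 0 (C(E) = -3*0 = -½*0 = 0)
D(W) = 321/5 (D(W) = -(0 - 1*321)/5 = -(0 - 321)/5 = -⅕*(-321) = 321/5)
1/((S(645) - 214155) + D(445)) = 1/(((-2 + 645) - 214155) + 321/5) = 1/((643 - 214155) + 321/5) = 1/(-213512 + 321/5) = 1/(-1067239/5) = -5/1067239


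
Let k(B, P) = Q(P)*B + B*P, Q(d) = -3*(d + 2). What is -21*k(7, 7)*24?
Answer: 70560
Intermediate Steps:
Q(d) = -6 - 3*d (Q(d) = -3*(2 + d) = -6 - 3*d)
k(B, P) = B*P + B*(-6 - 3*P) (k(B, P) = (-6 - 3*P)*B + B*P = B*(-6 - 3*P) + B*P = B*P + B*(-6 - 3*P))
-21*k(7, 7)*24 = -(-42)*7*(3 + 7)*24 = -(-42)*7*10*24 = -21*(-140)*24 = 2940*24 = 70560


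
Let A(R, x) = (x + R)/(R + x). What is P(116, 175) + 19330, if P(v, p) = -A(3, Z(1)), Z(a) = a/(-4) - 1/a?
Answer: 19329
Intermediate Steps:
Z(a) = -1/a - a/4 (Z(a) = a*(-¼) - 1/a = -a/4 - 1/a = -1/a - a/4)
A(R, x) = 1 (A(R, x) = (R + x)/(R + x) = 1)
P(v, p) = -1 (P(v, p) = -1*1 = -1)
P(116, 175) + 19330 = -1 + 19330 = 19329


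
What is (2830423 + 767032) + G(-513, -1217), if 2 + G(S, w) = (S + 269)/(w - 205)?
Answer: 2557789205/711 ≈ 3.5975e+6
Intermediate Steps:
G(S, w) = -2 + (269 + S)/(-205 + w) (G(S, w) = -2 + (S + 269)/(w - 205) = -2 + (269 + S)/(-205 + w))
(2830423 + 767032) + G(-513, -1217) = (2830423 + 767032) + (679 - 513 - 2*(-1217))/(-205 - 1217) = 3597455 + (679 - 513 + 2434)/(-1422) = 3597455 - 1/1422*2600 = 3597455 - 1300/711 = 2557789205/711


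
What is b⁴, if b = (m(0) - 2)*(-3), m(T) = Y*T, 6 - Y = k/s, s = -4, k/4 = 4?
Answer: 1296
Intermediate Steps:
k = 16 (k = 4*4 = 16)
Y = 10 (Y = 6 - 16/(-4) = 6 - 16*(-1)/4 = 6 - 1*(-4) = 6 + 4 = 10)
m(T) = 10*T
b = 6 (b = (10*0 - 2)*(-3) = (0 - 2)*(-3) = -2*(-3) = 6)
b⁴ = 6⁴ = 1296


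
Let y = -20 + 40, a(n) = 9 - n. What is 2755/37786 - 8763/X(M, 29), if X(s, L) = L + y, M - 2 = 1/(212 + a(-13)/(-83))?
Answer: -47283389/264502 ≈ -178.76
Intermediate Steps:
y = 20
M = 35231/17574 (M = 2 + 1/(212 + (9 - 1*(-13))/(-83)) = 2 + 1/(212 + (9 + 13)*(-1/83)) = 2 + 1/(212 + 22*(-1/83)) = 2 + 1/(212 - 22/83) = 2 + 1/(17574/83) = 2 + 83/17574 = 35231/17574 ≈ 2.0047)
X(s, L) = 20 + L (X(s, L) = L + 20 = 20 + L)
2755/37786 - 8763/X(M, 29) = 2755/37786 - 8763/(20 + 29) = 2755*(1/37786) - 8763/49 = 2755/37786 - 8763*1/49 = 2755/37786 - 8763/49 = -47283389/264502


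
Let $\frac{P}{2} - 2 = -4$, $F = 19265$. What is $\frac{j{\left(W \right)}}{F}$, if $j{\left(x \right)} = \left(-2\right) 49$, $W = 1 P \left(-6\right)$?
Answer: $- \frac{98}{19265} \approx -0.0050869$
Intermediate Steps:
$P = -4$ ($P = 4 + 2 \left(-4\right) = 4 - 8 = -4$)
$W = 24$ ($W = 1 \left(-4\right) \left(-6\right) = \left(-4\right) \left(-6\right) = 24$)
$j{\left(x \right)} = -98$
$\frac{j{\left(W \right)}}{F} = - \frac{98}{19265}$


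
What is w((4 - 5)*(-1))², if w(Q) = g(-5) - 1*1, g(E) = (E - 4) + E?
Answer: 225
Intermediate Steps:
g(E) = -4 + 2*E (g(E) = (-4 + E) + E = -4 + 2*E)
w(Q) = -15 (w(Q) = (-4 + 2*(-5)) - 1*1 = (-4 - 10) - 1 = -14 - 1 = -15)
w((4 - 5)*(-1))² = (-15)² = 225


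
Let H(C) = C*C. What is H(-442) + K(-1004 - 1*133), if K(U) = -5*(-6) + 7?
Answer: 195401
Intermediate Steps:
H(C) = C²
K(U) = 37 (K(U) = 30 + 7 = 37)
H(-442) + K(-1004 - 1*133) = (-442)² + 37 = 195364 + 37 = 195401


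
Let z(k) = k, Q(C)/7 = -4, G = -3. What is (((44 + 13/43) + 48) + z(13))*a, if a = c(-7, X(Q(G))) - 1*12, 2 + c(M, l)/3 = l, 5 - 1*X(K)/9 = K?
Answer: 3952944/43 ≈ 91929.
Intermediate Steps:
Q(C) = -28 (Q(C) = 7*(-4) = -28)
X(K) = 45 - 9*K
c(M, l) = -6 + 3*l
a = 873 (a = (-6 + 3*(45 - 9*(-28))) - 1*12 = (-6 + 3*(45 + 252)) - 12 = (-6 + 3*297) - 12 = (-6 + 891) - 12 = 885 - 12 = 873)
(((44 + 13/43) + 48) + z(13))*a = (((44 + 13/43) + 48) + 13)*873 = ((1905/43 + 48) + 13)*873 = (3969/43 + 13)*873 = (4528/43)*873 = 3952944/43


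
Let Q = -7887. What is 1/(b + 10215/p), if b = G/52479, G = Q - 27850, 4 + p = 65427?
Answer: -3433333617/1801948766 ≈ -1.9053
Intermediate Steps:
p = 65423 (p = -4 + 65427 = 65423)
G = -35737 (G = -7887 - 27850 = -35737)
b = -35737/52479 ≈ -0.68098
1/(b + 10215/p) = 1/(-35737/52479 + 10215/65423) = 1/(-1801948766/3433333617) = -3433333617/1801948766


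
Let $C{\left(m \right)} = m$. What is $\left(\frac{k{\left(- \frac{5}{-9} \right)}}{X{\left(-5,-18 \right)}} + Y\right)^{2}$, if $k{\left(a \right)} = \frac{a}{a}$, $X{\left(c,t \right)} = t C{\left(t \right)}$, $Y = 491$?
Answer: $\frac{25308037225}{104976} \approx 2.4108 \cdot 10^{5}$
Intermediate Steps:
$X{\left(c,t \right)} = t^{2}$ ($X{\left(c,t \right)} = t t = t^{2}$)
$k{\left(a \right)} = 1$
$\left(\frac{k{\left(- \frac{5}{-9} \right)}}{X{\left(-5,-18 \right)}} + Y\right)^{2} = \left(1 \frac{1}{\left(-18\right)^{2}} + 491\right)^{2} = \left(1 \cdot \frac{1}{324} + 491\right)^{2} = \left(\frac{1}{324} + 491\right)^{2} = \left(\frac{159085}{324}\right)^{2} = \frac{25308037225}{104976}$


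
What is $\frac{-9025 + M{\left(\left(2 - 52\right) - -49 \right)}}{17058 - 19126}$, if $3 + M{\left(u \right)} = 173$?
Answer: $\frac{805}{188} \approx 4.2819$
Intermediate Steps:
$M{\left(u \right)} = 170$ ($M{\left(u \right)} = -3 + 173 = 170$)
$\frac{-9025 + M{\left(\left(2 - 52\right) - -49 \right)}}{17058 - 19126} = \frac{-9025 + 170}{17058 - 19126} = - \frac{8855}{-2068} = \left(-8855\right) \left(- \frac{1}{2068}\right) = \frac{805}{188}$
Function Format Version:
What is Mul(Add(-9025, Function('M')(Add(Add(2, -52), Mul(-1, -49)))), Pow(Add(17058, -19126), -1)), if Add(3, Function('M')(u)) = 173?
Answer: Rational(805, 188) ≈ 4.2819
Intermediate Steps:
Function('M')(u) = 170 (Function('M')(u) = Add(-3, 173) = 170)
Mul(Add(-9025, Function('M')(Add(Add(2, -52), Mul(-1, -49)))), Pow(Add(17058, -19126), -1)) = Mul(Add(-9025, 170), Pow(Add(17058, -19126), -1)) = Mul(-8855, Pow(-2068, -1)) = Mul(-8855, Rational(-1, 2068)) = Rational(805, 188)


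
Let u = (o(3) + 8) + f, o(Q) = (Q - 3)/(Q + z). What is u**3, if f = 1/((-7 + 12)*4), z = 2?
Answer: 4173281/8000 ≈ 521.66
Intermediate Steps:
f = 1/20 (f = (1/4)/5 = (1/5)*(1/4) = 1/20 ≈ 0.050000)
o(Q) = (-3 + Q)/(2 + Q) (o(Q) = (Q - 3)/(Q + 2) = (-3 + Q)/(2 + Q))
u = 161/20 (u = ((-3 + 3)/(2 + 3) + 8) + 1/20 = (0/5 + 8) + 1/20 = ((1/5)*0 + 8) + 1/20 = (0 + 8) + 1/20 = 8 + 1/20 = 161/20 ≈ 8.0500)
u**3 = (161/20)**3 = 4173281/8000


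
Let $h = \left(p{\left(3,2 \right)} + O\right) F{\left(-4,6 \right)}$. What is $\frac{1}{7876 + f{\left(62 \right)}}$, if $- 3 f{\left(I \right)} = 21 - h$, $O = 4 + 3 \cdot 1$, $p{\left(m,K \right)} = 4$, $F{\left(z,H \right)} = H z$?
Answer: $\frac{1}{7781} \approx 0.00012852$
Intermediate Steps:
$O = 7$ ($O = 4 + 3 = 7$)
$h = -264$ ($h = \left(4 + 7\right) 6 \left(-4\right) = 11 \left(-24\right) = -264$)
$f{\left(I \right)} = -95$ ($f{\left(I \right)} = - \frac{21 - -264}{3} = - \frac{21 + 264}{3} = \left(- \frac{1}{3}\right) 285 = -95$)
$\frac{1}{7876 + f{\left(62 \right)}} = \frac{1}{7876 - 95} = \frac{1}{7781}$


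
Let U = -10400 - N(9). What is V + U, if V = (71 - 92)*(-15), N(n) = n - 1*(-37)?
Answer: -10131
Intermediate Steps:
N(n) = 37 + n (N(n) = n + 37 = 37 + n)
V = 315 (V = -21*(-15) = 315)
U = -10446 (U = -10400 - (37 + 9) = -10400 - 1*46 = -10400 - 46 = -10446)
V + U = 315 - 10446 = -10131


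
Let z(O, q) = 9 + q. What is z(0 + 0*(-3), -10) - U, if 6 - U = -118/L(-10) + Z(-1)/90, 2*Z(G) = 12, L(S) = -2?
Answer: 781/15 ≈ 52.067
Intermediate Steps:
Z(G) = 6 (Z(G) = (½)*12 = 6)
U = -796/15 (U = 6 - (-118/(-2) + 6/90) = 6 - (-118*(-½) + 6*(1/90)) = 6 - (59 + 1/15) = 6 - 1*886/15 = 6 - 886/15 = -796/15 ≈ -53.067)
z(0 + 0*(-3), -10) - U = (9 - 10) - 1*(-796/15) = -1 + 796/15 = 781/15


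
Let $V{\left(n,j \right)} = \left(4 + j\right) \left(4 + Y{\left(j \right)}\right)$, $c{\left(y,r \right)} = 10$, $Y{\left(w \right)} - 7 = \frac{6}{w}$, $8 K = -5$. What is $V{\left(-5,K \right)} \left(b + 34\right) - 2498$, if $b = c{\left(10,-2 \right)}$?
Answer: $- \frac{22901}{10} \approx -2290.1$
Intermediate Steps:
$K = - \frac{5}{8}$ ($K = \frac{1}{8} \left(-5\right) = - \frac{5}{8} \approx -0.625$)
$Y{\left(w \right)} = 7 + \frac{6}{w}$
$b = 10$
$V{\left(n,j \right)} = \left(4 + j\right) \left(11 + \frac{6}{j}\right)$ ($V{\left(n,j \right)} = \left(4 + j\right) \left(4 + \left(7 + \frac{6}{j}\right)\right) = \left(4 + j\right) \left(11 + \frac{6}{j}\right)$)
$V{\left(-5,K \right)} \left(b + 34\right) - 2498 = \left(50 + 11 \left(- \frac{5}{8}\right) + \frac{24}{- \frac{5}{8}}\right) \left(10 + 34\right) - 2498 = \left(50 - \frac{55}{8} + 24 \left(- \frac{8}{5}\right)\right) 44 - 2498 = \left(50 - \frac{55}{8} - \frac{192}{5}\right) 44 - 2498 = \frac{189}{40} \cdot 44 - 2498 = \frac{2079}{10} - 2498 = - \frac{22901}{10}$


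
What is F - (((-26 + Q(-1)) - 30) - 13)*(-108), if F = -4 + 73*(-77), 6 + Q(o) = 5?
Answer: -13185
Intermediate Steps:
Q(o) = -1 (Q(o) = -6 + 5 = -1)
F = -5625 (F = -4 - 5621 = -5625)
F - (((-26 + Q(-1)) - 30) - 13)*(-108) = -5625 - (((-26 - 1) - 30) - 13)*(-108) = -5625 - ((-27 - 30) - 13)*(-108) = -5625 - (-57 - 13)*(-108) = -5625 - (-70)*(-108) = -5625 - 1*7560 = -5625 - 7560 = -13185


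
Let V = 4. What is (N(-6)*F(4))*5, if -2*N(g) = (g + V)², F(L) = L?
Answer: -40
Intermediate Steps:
N(g) = -(4 + g)²/2 (N(g) = -(g + 4)²/2 = -(4 + g)²/2)
(N(-6)*F(4))*5 = (-(4 - 6)²/2*4)*5 = (-½*(-2)²*4)*5 = (-½*4*4)*5 = -2*4*5 = -8*5 = -40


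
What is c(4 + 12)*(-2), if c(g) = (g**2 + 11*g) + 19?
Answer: -902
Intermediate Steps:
c(g) = 19 + g**2 + 11*g
c(4 + 12)*(-2) = (19 + (4 + 12)**2 + 11*(4 + 12))*(-2) = (19 + 16**2 + 11*16)*(-2) = (19 + 256 + 176)*(-2) = 451*(-2) = -902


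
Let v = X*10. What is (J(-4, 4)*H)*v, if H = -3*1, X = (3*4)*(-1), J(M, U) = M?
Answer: -1440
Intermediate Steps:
X = -12 (X = 12*(-1) = -12)
H = -3
v = -120 (v = -12*10 = -120)
(J(-4, 4)*H)*v = -4*(-3)*(-120) = 12*(-120) = -1440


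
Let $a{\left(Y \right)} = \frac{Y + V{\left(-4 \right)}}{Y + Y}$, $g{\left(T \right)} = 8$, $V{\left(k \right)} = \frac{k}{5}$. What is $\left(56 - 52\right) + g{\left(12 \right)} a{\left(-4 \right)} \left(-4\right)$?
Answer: $- \frac{76}{5} \approx -15.2$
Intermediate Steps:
$V{\left(k \right)} = \frac{k}{5}$ ($V{\left(k \right)} = k \frac{1}{5} = \frac{k}{5}$)
$a{\left(Y \right)} = \frac{- \frac{4}{5} + Y}{2 Y}$ ($a{\left(Y \right)} = \frac{Y + \frac{1}{5} \left(-4\right)}{Y + Y} = \frac{Y - \frac{4}{5}}{2 Y} = \left(- \frac{4}{5} + Y\right) \frac{1}{2 Y} = \frac{- \frac{4}{5} + Y}{2 Y}$)
$\left(56 - 52\right) + g{\left(12 \right)} a{\left(-4 \right)} \left(-4\right) = \left(56 - 52\right) + 8 \frac{-4 + 5 \left(-4\right)}{10 \left(-4\right)} \left(-4\right) = 4 + 8 \cdot \frac{1}{10} \left(- \frac{1}{4}\right) \left(-4 - 20\right) \left(-4\right) = 4 + 8 \cdot \frac{1}{10} \left(- \frac{1}{4}\right) \left(-24\right) \left(-4\right) = 4 + 8 \cdot \frac{3}{5} \left(-4\right) = 4 + 8 \left(- \frac{12}{5}\right) = 4 - \frac{96}{5} = - \frac{76}{5}$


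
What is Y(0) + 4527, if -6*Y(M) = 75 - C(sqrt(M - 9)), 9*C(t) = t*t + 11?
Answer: 243785/54 ≈ 4514.5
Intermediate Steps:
C(t) = 11/9 + t**2/9 (C(t) = (t*t + 11)/9 = (t**2 + 11)/9 = (11 + t**2)/9 = 11/9 + t**2/9)
Y(M) = -673/54 + M/54 (Y(M) = -(75 - (11/9 + (sqrt(M - 9))**2/9))/6 = -(75 - (11/9 + (sqrt(-9 + M))**2/9))/6 = -(75 - (11/9 + (-9 + M)/9))/6 = -(75 - (11/9 + (-1 + M/9)))/6 = -(75 - (2/9 + M/9))/6 = -(75 + (-2/9 - M/9))/6 = -(673/9 - M/9)/6 = -673/54 + M/54)
Y(0) + 4527 = (-673/54 + (1/54)*0) + 4527 = (-673/54 + 0) + 4527 = -673/54 + 4527 = 243785/54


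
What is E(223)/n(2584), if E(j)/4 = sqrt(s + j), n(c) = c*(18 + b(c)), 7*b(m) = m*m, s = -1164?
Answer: 7*I*sqrt(941)/4313459572 ≈ 4.9781e-8*I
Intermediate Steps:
b(m) = m**2/7 (b(m) = (m*m)/7 = m**2/7)
n(c) = c*(18 + c**2/7)
E(j) = 4*sqrt(-1164 + j)
E(223)/n(2584) = (4*sqrt(-1164 + 223))/(((1/7)*2584*(126 + 2584**2))) = (4*sqrt(-941))/(((1/7)*2584*(126 + 6677056))) = (4*(I*sqrt(941)))/(((1/7)*2584*6677182)) = (4*I*sqrt(941))/(17253838288/7) = (4*I*sqrt(941))*(7/17253838288) = 7*I*sqrt(941)/4313459572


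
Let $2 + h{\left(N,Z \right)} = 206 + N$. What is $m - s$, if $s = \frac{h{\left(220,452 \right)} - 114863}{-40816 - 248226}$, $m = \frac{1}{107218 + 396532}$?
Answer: $- \frac{1108622254}{2800094375} \approx -0.39592$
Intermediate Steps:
$h{\left(N,Z \right)} = 204 + N$ ($h{\left(N,Z \right)} = -2 + \left(206 + N\right) = 204 + N$)
$m = \frac{1}{503750} \approx 1.9851 \cdot 10^{-6}$
$s = \frac{8803}{22234}$ ($s = \frac{\left(204 + 220\right) - 114863}{-40816 - 248226} = \frac{424 - 114863}{-289042} = \left(-114439\right) \left(- \frac{1}{289042}\right) = \frac{8803}{22234} \approx 0.39593$)
$m - s = \frac{1}{503750} - \frac{8803}{22234} = - \frac{1108622254}{2800094375}$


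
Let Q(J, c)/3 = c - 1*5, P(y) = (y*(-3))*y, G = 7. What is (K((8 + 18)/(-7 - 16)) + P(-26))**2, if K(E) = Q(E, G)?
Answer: 4088484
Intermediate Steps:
P(y) = -3*y**2 (P(y) = (-3*y)*y = -3*y**2)
Q(J, c) = -15 + 3*c (Q(J, c) = 3*(c - 1*5) = 3*(c - 5) = 3*(-5 + c) = -15 + 3*c)
K(E) = 6 (K(E) = -15 + 3*7 = -15 + 21 = 6)
(K((8 + 18)/(-7 - 16)) + P(-26))**2 = (6 - 3*(-26)**2)**2 = (6 - 3*676)**2 = (6 - 2028)**2 = (-2022)**2 = 4088484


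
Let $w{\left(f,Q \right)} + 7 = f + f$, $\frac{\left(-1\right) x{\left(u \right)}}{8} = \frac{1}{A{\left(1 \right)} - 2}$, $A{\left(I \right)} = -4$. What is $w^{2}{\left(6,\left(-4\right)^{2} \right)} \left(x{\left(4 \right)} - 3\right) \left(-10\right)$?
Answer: $\frac{1250}{3} \approx 416.67$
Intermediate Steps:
$x{\left(u \right)} = \frac{4}{3}$ ($x{\left(u \right)} = - \frac{8}{-4 - 2} = - \frac{8}{-6} = \left(-8\right) \left(- \frac{1}{6}\right) = \frac{4}{3}$)
$w{\left(f,Q \right)} = -7 + 2 f$ ($w{\left(f,Q \right)} = -7 + \left(f + f\right) = -7 + 2 f$)
$w^{2}{\left(6,\left(-4\right)^{2} \right)} \left(x{\left(4 \right)} - 3\right) \left(-10\right) = \left(-7 + 2 \cdot 6\right)^{2} \left(\frac{4}{3} - 3\right) \left(-10\right) = \left(-7 + 12\right)^{2} \left(- \frac{5}{3}\right) \left(-10\right) = 5^{2} \left(- \frac{5}{3}\right) \left(-10\right) = 25 \left(- \frac{5}{3}\right) \left(-10\right) = \left(- \frac{125}{3}\right) \left(-10\right) = \frac{1250}{3}$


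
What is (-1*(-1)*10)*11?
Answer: 110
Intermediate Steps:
(-1*(-1)*10)*11 = (1*10)*11 = 10*11 = 110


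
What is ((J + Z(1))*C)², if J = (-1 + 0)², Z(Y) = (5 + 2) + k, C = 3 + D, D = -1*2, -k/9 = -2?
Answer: 676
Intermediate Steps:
k = 18 (k = -9*(-2) = 18)
D = -2
C = 1 (C = 3 - 2 = 1)
Z(Y) = 25 (Z(Y) = (5 + 2) + 18 = 7 + 18 = 25)
J = 1 (J = (-1)² = 1)
((J + Z(1))*C)² = ((1 + 25)*1)² = (26*1)² = 26² = 676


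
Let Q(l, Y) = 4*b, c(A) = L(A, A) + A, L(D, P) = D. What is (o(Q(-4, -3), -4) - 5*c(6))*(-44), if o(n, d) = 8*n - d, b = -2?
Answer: 5280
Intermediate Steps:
c(A) = 2*A (c(A) = A + A = 2*A)
Q(l, Y) = -8 (Q(l, Y) = 4*(-2) = -8)
o(n, d) = -d + 8*n
(o(Q(-4, -3), -4) - 5*c(6))*(-44) = ((-1*(-4) + 8*(-8)) - 10*6)*(-44) = ((4 - 64) - 5*12)*(-44) = (-60 - 60)*(-44) = -120*(-44) = 5280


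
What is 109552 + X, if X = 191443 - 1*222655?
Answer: 78340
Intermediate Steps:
X = -31212 (X = 191443 - 222655 = -31212)
109552 + X = 109552 - 31212 = 78340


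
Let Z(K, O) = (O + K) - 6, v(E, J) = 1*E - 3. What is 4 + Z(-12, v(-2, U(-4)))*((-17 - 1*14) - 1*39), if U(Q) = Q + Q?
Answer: 1614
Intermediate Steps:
U(Q) = 2*Q
v(E, J) = -3 + E (v(E, J) = E - 3 = -3 + E)
Z(K, O) = -6 + K + O (Z(K, O) = (K + O) - 6 = -6 + K + O)
4 + Z(-12, v(-2, U(-4)))*((-17 - 1*14) - 1*39) = 4 + (-6 - 12 + (-3 - 2))*((-17 - 1*14) - 1*39) = 4 + (-6 - 12 - 5)*((-17 - 14) - 39) = 4 - 23*(-31 - 39) = 4 - 23*(-70) = 4 + 1610 = 1614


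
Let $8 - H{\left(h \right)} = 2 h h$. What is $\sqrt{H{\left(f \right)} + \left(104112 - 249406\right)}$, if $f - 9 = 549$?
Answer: $i \sqrt{768014} \approx 876.36 i$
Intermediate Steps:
$f = 558$ ($f = 9 + 549 = 558$)
$H{\left(h \right)} = 8 - 2 h^{2}$ ($H{\left(h \right)} = 8 - 2 h h = 8 - 2 h^{2}$)
$\sqrt{H{\left(f \right)} + \left(104112 - 249406\right)} = \sqrt{\left(8 - 2 \cdot 558^{2}\right) + \left(104112 - 249406\right)} = \sqrt{\left(8 - 622728\right) + \left(104112 - 249406\right)} = \sqrt{\left(8 - 622728\right) - 145294} = \sqrt{-622720 - 145294} = \sqrt{-768014} = i \sqrt{768014}$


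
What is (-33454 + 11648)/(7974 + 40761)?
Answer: -21806/48735 ≈ -0.44744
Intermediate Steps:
(-33454 + 11648)/(7974 + 40761) = -21806/48735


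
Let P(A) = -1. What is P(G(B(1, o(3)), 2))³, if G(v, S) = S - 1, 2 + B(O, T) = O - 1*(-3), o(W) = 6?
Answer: -1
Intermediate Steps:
B(O, T) = 1 + O (B(O, T) = -2 + (O - 1*(-3)) = -2 + (O + 3) = -2 + (3 + O) = 1 + O)
G(v, S) = -1 + S
P(G(B(1, o(3)), 2))³ = (-1)³ = -1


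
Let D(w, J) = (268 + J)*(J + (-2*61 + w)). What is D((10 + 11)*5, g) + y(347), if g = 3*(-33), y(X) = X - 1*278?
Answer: -19535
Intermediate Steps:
y(X) = -278 + X (y(X) = X - 278 = -278 + X)
g = -99
D(w, J) = (268 + J)*(-122 + J + w) (D(w, J) = (268 + J)*(J + (-122 + w)) = (268 + J)*(-122 + J + w))
D((10 + 11)*5, g) + y(347) = (-32696 + (-99)² + 146*(-99) + 268*((10 + 11)*5) - 99*(10 + 11)*5) + (-278 + 347) = (-32696 + 9801 - 14454 + 268*(21*5) - 2079*5) + 69 = (-32696 + 9801 - 14454 + 268*105 - 99*105) + 69 = (-32696 + 9801 - 14454 + 28140 - 10395) + 69 = -19604 + 69 = -19535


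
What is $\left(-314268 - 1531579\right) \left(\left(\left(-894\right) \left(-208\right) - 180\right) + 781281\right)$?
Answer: $-1785031878891$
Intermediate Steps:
$\left(-314268 - 1531579\right) \left(\left(\left(-894\right) \left(-208\right) - 180\right) + 781281\right) = - 1845847 \left(\left(185952 - 180\right) + 781281\right) = - 1845847 \left(185772 + 781281\right) = \left(-1845847\right) 967053 = -1785031878891$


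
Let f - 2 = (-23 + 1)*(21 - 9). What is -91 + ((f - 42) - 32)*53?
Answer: -17899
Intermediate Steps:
f = -262 (f = 2 + (-23 + 1)*(21 - 9) = 2 - 22*12 = 2 - 264 = -262)
-91 + ((f - 42) - 32)*53 = -91 + ((-262 - 42) - 32)*53 = -91 + (-304 - 32)*53 = -91 - 336*53 = -91 - 17808 = -17899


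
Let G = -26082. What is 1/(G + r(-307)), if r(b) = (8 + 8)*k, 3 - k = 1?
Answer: -1/26050 ≈ -3.8388e-5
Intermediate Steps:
k = 2 (k = 3 - 1*1 = 3 - 1 = 2)
r(b) = 32 (r(b) = (8 + 8)*2 = 16*2 = 32)
1/(G + r(-307)) = 1/(-26082 + 32) = 1/(-26050) = -1/26050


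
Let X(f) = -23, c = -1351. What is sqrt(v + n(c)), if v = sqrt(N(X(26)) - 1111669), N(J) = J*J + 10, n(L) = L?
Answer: sqrt(-1351 + I*sqrt(1111130)) ≈ 13.464 + 39.144*I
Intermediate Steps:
N(J) = 10 + J**2 (N(J) = J**2 + 10 = 10 + J**2)
v = I*sqrt(1111130) (v = sqrt((10 + (-23)**2) - 1111669) = sqrt((10 + 529) - 1111669) = sqrt(539 - 1111669) = sqrt(-1111130) = I*sqrt(1111130) ≈ 1054.1*I)
sqrt(v + n(c)) = sqrt(I*sqrt(1111130) - 1351) = sqrt(-1351 + I*sqrt(1111130))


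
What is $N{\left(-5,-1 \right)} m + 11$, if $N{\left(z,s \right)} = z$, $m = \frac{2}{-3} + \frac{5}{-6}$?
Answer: $\frac{37}{2} \approx 18.5$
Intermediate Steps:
$m = - \frac{3}{2}$ ($m = 2 \left(- \frac{1}{3}\right) + 5 \left(- \frac{1}{6}\right) = - \frac{2}{3} - \frac{5}{6} = - \frac{3}{2} \approx -1.5$)
$N{\left(-5,-1 \right)} m + 11 = \left(-5\right) \left(- \frac{3}{2}\right) + 11 = \frac{15}{2} + 11 = \frac{37}{2}$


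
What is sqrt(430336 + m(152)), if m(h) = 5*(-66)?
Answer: sqrt(430006) ≈ 655.75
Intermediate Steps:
m(h) = -330
sqrt(430336 + m(152)) = sqrt(430336 - 330) = sqrt(430006)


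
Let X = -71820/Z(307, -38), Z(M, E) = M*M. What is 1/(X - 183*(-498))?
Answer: 94249/8589216546 ≈ 1.0973e-5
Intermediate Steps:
Z(M, E) = M²
X = -71820/94249 (X = -71820/(307²) = -71820/94249 ≈ -0.76202)
1/(X - 183*(-498)) = 1/(-71820/94249 - 183*(-498)) = 1/(-71820/94249 + 91134) = 1/(8589216546/94249) = 94249/8589216546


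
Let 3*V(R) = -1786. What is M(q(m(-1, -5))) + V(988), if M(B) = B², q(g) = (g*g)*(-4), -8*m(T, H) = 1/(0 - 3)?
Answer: -12344831/20736 ≈ -595.33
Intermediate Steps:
m(T, H) = 1/24 (m(T, H) = -1/(8*(0 - 3)) = -⅛/(-3) = -⅛*(-⅓) = 1/24)
V(R) = -1786/3 (V(R) = (⅓)*(-1786) = -1786/3)
q(g) = -4*g² (q(g) = g²*(-4) = -4*g²)
M(q(m(-1, -5))) + V(988) = (-4*(1/24)²)² - 1786/3 = (-4*1/576)² - 1786/3 = (-1/144)² - 1786/3 = 1/20736 - 1786/3 = -12344831/20736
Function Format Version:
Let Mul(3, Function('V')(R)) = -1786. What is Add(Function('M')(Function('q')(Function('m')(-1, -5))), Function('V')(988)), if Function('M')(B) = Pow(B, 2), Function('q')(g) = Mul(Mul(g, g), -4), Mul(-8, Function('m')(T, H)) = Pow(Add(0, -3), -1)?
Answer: Rational(-12344831, 20736) ≈ -595.33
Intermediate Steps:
Function('m')(T, H) = Rational(1, 24) (Function('m')(T, H) = Mul(Rational(-1, 8), Pow(Add(0, -3), -1)) = Mul(Rational(-1, 8), Pow(-3, -1)) = Mul(Rational(-1, 8), Rational(-1, 3)) = Rational(1, 24))
Function('V')(R) = Rational(-1786, 3) (Function('V')(R) = Mul(Rational(1, 3), -1786) = Rational(-1786, 3))
Function('q')(g) = Mul(-4, Pow(g, 2)) (Function('q')(g) = Mul(Pow(g, 2), -4) = Mul(-4, Pow(g, 2)))
Add(Function('M')(Function('q')(Function('m')(-1, -5))), Function('V')(988)) = Add(Pow(Mul(-4, Pow(Rational(1, 24), 2)), 2), Rational(-1786, 3)) = Add(Pow(Mul(-4, Rational(1, 576)), 2), Rational(-1786, 3)) = Add(Pow(Rational(-1, 144), 2), Rational(-1786, 3)) = Add(Rational(1, 20736), Rational(-1786, 3)) = Rational(-12344831, 20736)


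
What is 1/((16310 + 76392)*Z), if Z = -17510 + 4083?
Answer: -1/1244709754 ≈ -8.0340e-10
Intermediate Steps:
Z = -13427
1/((16310 + 76392)*Z) = 1/((16310 + 76392)*(-13427)) = -1/13427/92702 = (1/92702)*(-1/13427) = -1/1244709754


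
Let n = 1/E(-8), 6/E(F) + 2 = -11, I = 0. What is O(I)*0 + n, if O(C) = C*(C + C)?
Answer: -13/6 ≈ -2.1667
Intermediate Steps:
E(F) = -6/13 (E(F) = 6/(-2 - 11) = 6/(-13) = 6*(-1/13) = -6/13)
n = -13/6 (n = 1/(-6/13) = -13/6 ≈ -2.1667)
O(C) = 2*C² (O(C) = C*(2*C) = 2*C²)
O(I)*0 + n = (2*0²)*0 - 13/6 = (2*0)*0 - 13/6 = 0*0 - 13/6 = 0 - 13/6 = -13/6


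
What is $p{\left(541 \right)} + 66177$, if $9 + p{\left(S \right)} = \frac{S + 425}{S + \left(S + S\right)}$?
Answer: $\frac{35797210}{541} \approx 66169.0$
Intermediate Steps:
$p{\left(S \right)} = -9 + \frac{425 + S}{3 S}$ ($p{\left(S \right)} = -9 + \frac{S + 425}{S + \left(S + S\right)} = -9 + \frac{425 + S}{S + 2 S} = -9 + \frac{425 + S}{3 S}$)
$p{\left(541 \right)} + 66177 = \frac{425 - 14066}{3 \cdot 541} + 66177 = \frac{1}{3} \cdot \frac{1}{541} \left(425 - 14066\right) + 66177 = \frac{1}{3} \cdot \frac{1}{541} \left(-13641\right) + 66177 = - \frac{4547}{541} + 66177 = \frac{35797210}{541}$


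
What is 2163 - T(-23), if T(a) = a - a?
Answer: 2163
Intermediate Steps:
T(a) = 0
2163 - T(-23) = 2163 - 1*0 = 2163 + 0 = 2163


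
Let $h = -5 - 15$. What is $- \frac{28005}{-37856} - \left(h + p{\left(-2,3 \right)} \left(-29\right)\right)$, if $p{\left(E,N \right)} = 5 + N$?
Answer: $\frac{9567717}{37856} \approx 252.74$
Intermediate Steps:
$h = -20$ ($h = -5 - 15 = -20$)
$- \frac{28005}{-37856} - \left(h + p{\left(-2,3 \right)} \left(-29\right)\right) = - \frac{28005}{-37856} - \left(-20 + \left(5 + 3\right) \left(-29\right)\right) = \left(-28005\right) \left(- \frac{1}{37856}\right) - \left(-20 + 8 \left(-29\right)\right) = \frac{28005}{37856} - \left(-20 - 232\right) = \frac{28005}{37856} - -252 = \frac{28005}{37856} + 252 = \frac{9567717}{37856}$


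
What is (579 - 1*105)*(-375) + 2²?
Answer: -177746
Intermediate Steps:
(579 - 1*105)*(-375) + 2² = (579 - 105)*(-375) + 4 = 474*(-375) + 4 = -177750 + 4 = -177746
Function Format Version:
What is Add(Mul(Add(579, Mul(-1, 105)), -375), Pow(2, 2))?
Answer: -177746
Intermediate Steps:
Add(Mul(Add(579, Mul(-1, 105)), -375), Pow(2, 2)) = Add(Mul(Add(579, -105), -375), 4) = Add(Mul(474, -375), 4) = Add(-177750, 4) = -177746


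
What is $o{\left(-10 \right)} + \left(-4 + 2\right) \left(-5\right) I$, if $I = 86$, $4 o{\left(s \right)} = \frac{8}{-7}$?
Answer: $\frac{6018}{7} \approx 859.71$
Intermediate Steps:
$o{\left(s \right)} = - \frac{2}{7}$ ($o{\left(s \right)} = \frac{8 \frac{1}{-7}}{4} = \frac{8 \left(- \frac{1}{7}\right)}{4} = \frac{1}{4} \left(- \frac{8}{7}\right) = - \frac{2}{7}$)
$o{\left(-10 \right)} + \left(-4 + 2\right) \left(-5\right) I = - \frac{2}{7} + \left(-4 + 2\right) \left(-5\right) 86 = - \frac{2}{7} + \left(-2\right) \left(-5\right) 86 = - \frac{2}{7} + 10 \cdot 86 = - \frac{2}{7} + 860 = \frac{6018}{7}$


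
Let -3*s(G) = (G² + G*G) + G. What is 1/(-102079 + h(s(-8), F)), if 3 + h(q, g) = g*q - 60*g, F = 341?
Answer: -1/136182 ≈ -7.3431e-6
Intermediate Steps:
s(G) = -2*G²/3 - G/3 (s(G) = -((G² + G*G) + G)/3 = -((G² + G²) + G)/3 = -(2*G² + G)/3 = -(G + 2*G²)/3 = -2*G²/3 - G/3)
h(q, g) = -3 - 60*g + g*q (h(q, g) = -3 + (g*q - 60*g) = -3 + (-60*g + g*q) = -3 - 60*g + g*q)
1/(-102079 + h(s(-8), F)) = 1/(-102079 + (-3 - 60*341 + 341*(-⅓*(-8)*(1 + 2*(-8))))) = 1/(-102079 + (-3 - 20460 + 341*(-⅓*(-8)*(1 - 16)))) = 1/(-102079 + (-3 - 20460 + 341*(-⅓*(-8)*(-15)))) = 1/(-102079 + (-3 - 20460 + 341*(-40))) = 1/(-102079 + (-3 - 20460 - 13640)) = 1/(-102079 - 34103) = 1/(-136182) = -1/136182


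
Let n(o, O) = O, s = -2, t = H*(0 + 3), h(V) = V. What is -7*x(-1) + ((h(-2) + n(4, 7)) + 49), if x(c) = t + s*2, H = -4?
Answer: 166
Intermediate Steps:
t = -12 (t = -4*(0 + 3) = -4*3 = -12)
x(c) = -16 (x(c) = -12 - 2*2 = -12 - 4 = -16)
-7*x(-1) + ((h(-2) + n(4, 7)) + 49) = -7*(-16) + ((-2 + 7) + 49) = 112 + (5 + 49) = 112 + 54 = 166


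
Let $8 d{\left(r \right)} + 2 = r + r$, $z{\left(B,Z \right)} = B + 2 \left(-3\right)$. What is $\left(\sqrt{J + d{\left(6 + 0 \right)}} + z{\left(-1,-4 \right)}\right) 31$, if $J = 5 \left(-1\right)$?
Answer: $-217 + \frac{31 i \sqrt{15}}{2} \approx -217.0 + 60.031 i$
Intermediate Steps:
$z{\left(B,Z \right)} = -6 + B$ ($z{\left(B,Z \right)} = B - 6 = -6 + B$)
$d{\left(r \right)} = - \frac{1}{4} + \frac{r}{4}$ ($d{\left(r \right)} = - \frac{1}{4} + \frac{r + r}{8} = - \frac{1}{4} + \frac{2 r}{8} = - \frac{1}{4} + \frac{r}{4}$)
$J = -5$
$\left(\sqrt{J + d{\left(6 + 0 \right)}} + z{\left(-1,-4 \right)}\right) 31 = \left(\sqrt{-5 - \left(\frac{1}{4} - \frac{6 + 0}{4}\right)} - 7\right) 31 = \left(\sqrt{-5 + \left(- \frac{1}{4} + \frac{1}{4} \cdot 6\right)} - 7\right) 31 = \left(\sqrt{-5 + \left(- \frac{1}{4} + \frac{3}{2}\right)} - 7\right) 31 = \left(\sqrt{-5 + \frac{5}{4}} - 7\right) 31 = \left(\sqrt{- \frac{15}{4}} - 7\right) 31 = \left(\frac{i \sqrt{15}}{2} - 7\right) 31 = \left(-7 + \frac{i \sqrt{15}}{2}\right) 31 = -217 + \frac{31 i \sqrt{15}}{2}$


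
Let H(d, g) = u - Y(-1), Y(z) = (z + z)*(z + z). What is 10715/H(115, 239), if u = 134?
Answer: 2143/26 ≈ 82.423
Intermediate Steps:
Y(z) = 4*z² (Y(z) = (2*z)*(2*z) = 4*z²)
H(d, g) = 130 (H(d, g) = 134 - 4*(-1)² = 134 - 4 = 130)
10715/H(115, 239) = 10715/130 = 10715*(1/130) = 2143/26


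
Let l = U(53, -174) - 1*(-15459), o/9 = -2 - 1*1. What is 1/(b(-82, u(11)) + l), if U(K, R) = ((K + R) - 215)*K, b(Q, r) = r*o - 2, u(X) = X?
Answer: -1/2648 ≈ -0.00037764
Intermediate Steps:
o = -27 (o = 9*(-2 - 1*1) = 9*(-2 - 1) = 9*(-3) = -27)
b(Q, r) = -2 - 27*r (b(Q, r) = r*(-27) - 2 = -27*r - 2 = -2 - 27*r)
U(K, R) = K*(-215 + K + R) (U(K, R) = (-215 + K + R)*K = K*(-215 + K + R))
l = -2349 (l = 53*(-215 + 53 - 174) - 1*(-15459) = 53*(-336) + 15459 = -17808 + 15459 = -2349)
1/(b(-82, u(11)) + l) = 1/((-2 - 27*11) - 2349) = 1/((-2 - 297) - 2349) = 1/(-299 - 2349) = 1/(-2648) = -1/2648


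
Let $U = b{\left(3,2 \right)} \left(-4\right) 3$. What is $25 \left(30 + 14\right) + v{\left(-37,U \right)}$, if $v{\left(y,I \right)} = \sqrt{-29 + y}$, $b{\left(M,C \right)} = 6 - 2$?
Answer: $1100 + i \sqrt{66} \approx 1100.0 + 8.124 i$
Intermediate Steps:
$b{\left(M,C \right)} = 4$
$U = -48$ ($U = 4 \left(-4\right) 3 = \left(-16\right) 3 = -48$)
$25 \left(30 + 14\right) + v{\left(-37,U \right)} = 25 \left(30 + 14\right) + \sqrt{-29 - 37} = 25 \cdot 44 + \sqrt{-66} = 1100 + i \sqrt{66}$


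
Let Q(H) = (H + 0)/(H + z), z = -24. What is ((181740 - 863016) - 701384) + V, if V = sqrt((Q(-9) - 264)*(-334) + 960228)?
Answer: -1382660 + sqrt(126845862)/11 ≈ -1.3816e+6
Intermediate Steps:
Q(H) = H/(-24 + H) (Q(H) = (H + 0)/(H - 24) = H/(-24 + H))
V = sqrt(126845862)/11 (V = sqrt((-9/(-24 - 9) - 264)*(-334) + 960228) = sqrt((-9/(-33) - 264)*(-334) + 960228) = sqrt((-9*(-1/33) - 264)*(-334) + 960228) = sqrt((3/11 - 264)*(-334) + 960228) = sqrt(-2901/11*(-334) + 960228) = sqrt(968934/11 + 960228) = sqrt(11531442/11) = sqrt(126845862)/11 ≈ 1023.9)
((181740 - 863016) - 701384) + V = ((181740 - 863016) - 701384) + sqrt(126845862)/11 = (-681276 - 701384) + sqrt(126845862)/11 = -1382660 + sqrt(126845862)/11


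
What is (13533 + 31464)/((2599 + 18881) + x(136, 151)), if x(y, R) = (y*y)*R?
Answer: 44997/2814376 ≈ 0.015988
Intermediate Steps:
x(y, R) = R*y² (x(y, R) = y²*R = R*y²)
(13533 + 31464)/((2599 + 18881) + x(136, 151)) = (13533 + 31464)/((2599 + 18881) + 151*136²) = 44997/(21480 + 151*18496) = 44997/(21480 + 2792896) = 44997/2814376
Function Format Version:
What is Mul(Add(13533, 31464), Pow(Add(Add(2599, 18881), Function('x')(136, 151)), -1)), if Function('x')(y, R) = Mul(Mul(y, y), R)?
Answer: Rational(44997, 2814376) ≈ 0.015988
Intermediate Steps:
Function('x')(y, R) = Mul(R, Pow(y, 2)) (Function('x')(y, R) = Mul(Pow(y, 2), R) = Mul(R, Pow(y, 2)))
Mul(Add(13533, 31464), Pow(Add(Add(2599, 18881), Function('x')(136, 151)), -1)) = Mul(Add(13533, 31464), Pow(Add(Add(2599, 18881), Mul(151, Pow(136, 2))), -1)) = Mul(44997, Pow(Add(21480, Mul(151, 18496)), -1)) = Mul(44997, Pow(Add(21480, 2792896), -1)) = Mul(44997, Pow(2814376, -1)) = Mul(44997, Rational(1, 2814376)) = Rational(44997, 2814376)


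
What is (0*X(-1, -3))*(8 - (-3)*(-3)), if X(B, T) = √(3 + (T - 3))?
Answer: 0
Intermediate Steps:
X(B, T) = √T (X(B, T) = √(3 + (-3 + T)) = √T)
(0*X(-1, -3))*(8 - (-3)*(-3)) = (0*√(-3))*(8 - (-3)*(-3)) = (0*(I*√3))*(8 - 1*9) = 0*(8 - 9) = 0*(-1) = 0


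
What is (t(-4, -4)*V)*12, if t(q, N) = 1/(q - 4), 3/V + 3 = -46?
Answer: 9/98 ≈ 0.091837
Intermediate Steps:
V = -3/49 (V = 3/(-3 - 46) = 3/(-49) = 3*(-1/49) = -3/49 ≈ -0.061224)
t(q, N) = 1/(-4 + q)
(t(-4, -4)*V)*12 = (-3/49/(-4 - 4))*12 = (-3/49/(-8))*12 = -⅛*(-3/49)*12 = (3/392)*12 = 9/98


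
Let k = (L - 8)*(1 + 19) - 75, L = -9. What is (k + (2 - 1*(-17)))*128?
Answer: -50688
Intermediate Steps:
k = -415 (k = (-9 - 8)*(1 + 19) - 75 = -17*20 - 75 = -340 - 75 = -415)
(k + (2 - 1*(-17)))*128 = (-415 + (2 - 1*(-17)))*128 = (-415 + (2 + 17))*128 = (-415 + 19)*128 = -396*128 = -50688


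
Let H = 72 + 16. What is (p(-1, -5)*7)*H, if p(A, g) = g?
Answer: -3080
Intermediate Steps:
H = 88
(p(-1, -5)*7)*H = -5*7*88 = -35*88 = -3080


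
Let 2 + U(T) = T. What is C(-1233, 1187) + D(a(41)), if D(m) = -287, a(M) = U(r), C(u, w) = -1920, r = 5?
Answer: -2207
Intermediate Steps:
U(T) = -2 + T
a(M) = 3 (a(M) = -2 + 5 = 3)
C(-1233, 1187) + D(a(41)) = -1920 - 287 = -2207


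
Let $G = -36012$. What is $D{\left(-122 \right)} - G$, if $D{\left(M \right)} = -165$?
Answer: $35847$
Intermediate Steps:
$D{\left(-122 \right)} - G = -165 - -36012 = -165 + 36012 = 35847$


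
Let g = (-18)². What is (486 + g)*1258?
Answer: 1018980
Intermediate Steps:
g = 324
(486 + g)*1258 = (486 + 324)*1258 = 810*1258 = 1018980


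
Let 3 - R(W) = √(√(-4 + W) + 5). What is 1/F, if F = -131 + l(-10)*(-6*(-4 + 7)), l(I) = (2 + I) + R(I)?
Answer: -1/(41 - 18*√(5 + I*√14)) ≈ 0.0082206 - 0.069441*I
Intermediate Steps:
R(W) = 3 - √(5 + √(-4 + W)) (R(W) = 3 - √(√(-4 + W) + 5) = 3 - √(5 + √(-4 + W)))
l(I) = 5 + I - √(5 + √(-4 + I)) (l(I) = (2 + I) + (3 - √(5 + √(-4 + I))) = 5 + I - √(5 + √(-4 + I)))
F = -41 + 18*√(5 + I*√14) (F = -131 + (5 - 10 - √(5 + √(-4 - 10)))*(-6*(-4 + 7)) = -131 + (5 - 10 - √(5 + √(-14)))*(-6*3) = -131 + (5 - 10 - √(5 + I*√14))*(-18) = -131 + (-5 - √(5 + I*√14))*(-18) = -131 + (90 + 18*√(5 + I*√14)) = -41 + 18*√(5 + I*√14) ≈ 1.6813 + 14.202*I)
1/F = 1/(-41 + 18*√(5 + I*√14))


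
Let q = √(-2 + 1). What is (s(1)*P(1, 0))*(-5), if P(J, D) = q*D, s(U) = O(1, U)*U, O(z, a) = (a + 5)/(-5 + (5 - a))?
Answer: 0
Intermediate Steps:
O(z, a) = -(5 + a)/a (O(z, a) = (5 + a)/((-a)) = (5 + a)*(-1/a) = -(5 + a)/a)
q = I (q = √(-1) = I ≈ 1.0*I)
s(U) = -5 - U (s(U) = ((-5 - U)/U)*U = -5 - U)
P(J, D) = I*D
(s(1)*P(1, 0))*(-5) = ((-5 - 1*1)*(I*0))*(-5) = ((-5 - 1)*0)*(-5) = -6*0*(-5) = 0*(-5) = 0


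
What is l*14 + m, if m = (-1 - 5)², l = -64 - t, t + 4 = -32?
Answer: -356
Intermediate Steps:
t = -36 (t = -4 - 32 = -36)
l = -28 (l = -64 - 1*(-36) = -64 + 36 = -28)
m = 36 (m = (-6)² = 36)
l*14 + m = -28*14 + 36 = -392 + 36 = -356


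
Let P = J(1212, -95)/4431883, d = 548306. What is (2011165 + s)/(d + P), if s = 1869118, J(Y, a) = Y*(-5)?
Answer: 17196960262889/2430028034138 ≈ 7.0769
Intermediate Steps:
J(Y, a) = -5*Y
P = -6060/4431883 (P = -5*1212/4431883 = -6060*1/4431883 = -6060/4431883 ≈ -0.0013674)
(2011165 + s)/(d + P) = (2011165 + 1869118)/(548306 - 6060/4431883) = 3880283/(2430028034138/4431883) = 3880283*(4431883/2430028034138) = 17196960262889/2430028034138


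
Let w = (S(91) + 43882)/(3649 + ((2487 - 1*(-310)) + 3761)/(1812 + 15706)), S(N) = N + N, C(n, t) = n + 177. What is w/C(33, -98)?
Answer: 32163048/559385225 ≈ 0.057497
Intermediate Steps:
C(n, t) = 177 + n
S(N) = 2*N
w = 192978288/15982435 (w = (2*91 + 43882)/(3649 + ((2487 - 1*(-310)) + 3761)/(1812 + 15706)) = (182 + 43882)/(3649 + ((2487 + 310) + 3761)/17518) = 44064/(3649 + (2797 + 3761)*(1/17518)) = 44064/(3649 + 6558*(1/17518)) = 44064/(3649 + 3279/8759) = 44064/(31964870/8759) = 44064*(8759/31964870) = 192978288/15982435 ≈ 12.074)
w/C(33, -98) = 192978288/(15982435*(177 + 33)) = (192978288/15982435)/210 = (192978288/15982435)*(1/210) = 32163048/559385225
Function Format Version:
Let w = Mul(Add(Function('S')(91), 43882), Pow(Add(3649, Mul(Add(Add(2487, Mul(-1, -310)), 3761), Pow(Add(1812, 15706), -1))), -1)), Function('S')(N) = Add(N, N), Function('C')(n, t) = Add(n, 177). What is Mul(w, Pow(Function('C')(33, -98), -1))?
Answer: Rational(32163048, 559385225) ≈ 0.057497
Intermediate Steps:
Function('C')(n, t) = Add(177, n)
Function('S')(N) = Mul(2, N)
w = Rational(192978288, 15982435) (w = Mul(Add(Mul(2, 91), 43882), Pow(Add(3649, Mul(Add(Add(2487, Mul(-1, -310)), 3761), Pow(Add(1812, 15706), -1))), -1)) = Mul(Add(182, 43882), Pow(Add(3649, Mul(Add(Add(2487, 310), 3761), Pow(17518, -1))), -1)) = Mul(44064, Pow(Add(3649, Mul(Add(2797, 3761), Rational(1, 17518))), -1)) = Mul(44064, Pow(Add(3649, Mul(6558, Rational(1, 17518))), -1)) = Mul(44064, Pow(Add(3649, Rational(3279, 8759)), -1)) = Mul(44064, Pow(Rational(31964870, 8759), -1)) = Mul(44064, Rational(8759, 31964870)) = Rational(192978288, 15982435) ≈ 12.074)
Mul(w, Pow(Function('C')(33, -98), -1)) = Mul(Rational(192978288, 15982435), Pow(Add(177, 33), -1)) = Mul(Rational(192978288, 15982435), Pow(210, -1)) = Mul(Rational(192978288, 15982435), Rational(1, 210)) = Rational(32163048, 559385225)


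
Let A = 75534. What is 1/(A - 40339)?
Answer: 1/35195 ≈ 2.8413e-5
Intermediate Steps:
1/(A - 40339) = 1/(75534 - 40339) = 1/35195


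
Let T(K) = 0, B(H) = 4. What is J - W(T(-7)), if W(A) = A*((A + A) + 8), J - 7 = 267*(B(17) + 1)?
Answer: 1342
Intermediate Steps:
J = 1342 (J = 7 + 267*(4 + 1) = 7 + 267*5 = 7 + 1335 = 1342)
W(A) = A*(8 + 2*A) (W(A) = A*(2*A + 8) = A*(8 + 2*A))
J - W(T(-7)) = 1342 - 2*0*(4 + 0) = 1342 - 2*0*4 = 1342 - 1*0 = 1342 + 0 = 1342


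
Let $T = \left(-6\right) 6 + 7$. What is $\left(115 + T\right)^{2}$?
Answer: $7396$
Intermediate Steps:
$T = -29$ ($T = -36 + 7 = -29$)
$\left(115 + T\right)^{2} = \left(115 - 29\right)^{2} = 86^{2} = 7396$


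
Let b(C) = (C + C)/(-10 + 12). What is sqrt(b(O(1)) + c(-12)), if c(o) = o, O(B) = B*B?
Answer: I*sqrt(11) ≈ 3.3166*I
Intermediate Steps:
O(B) = B**2
b(C) = C (b(C) = (2*C)/2 = (2*C)*(1/2) = C)
sqrt(b(O(1)) + c(-12)) = sqrt(1**2 - 12) = sqrt(1 - 12) = sqrt(-11) = I*sqrt(11)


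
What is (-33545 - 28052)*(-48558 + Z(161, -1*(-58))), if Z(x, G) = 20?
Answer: 2989795186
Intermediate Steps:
(-33545 - 28052)*(-48558 + Z(161, -1*(-58))) = (-33545 - 28052)*(-48558 + 20) = -61597*(-48538) = 2989795186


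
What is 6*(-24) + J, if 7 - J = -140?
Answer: 3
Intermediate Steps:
J = 147 (J = 7 - 1*(-140) = 7 + 140 = 147)
6*(-24) + J = 6*(-24) + 147 = -144 + 147 = 3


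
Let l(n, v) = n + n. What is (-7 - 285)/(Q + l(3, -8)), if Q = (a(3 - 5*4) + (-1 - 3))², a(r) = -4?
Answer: -146/35 ≈ -4.1714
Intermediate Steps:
l(n, v) = 2*n
Q = 64 (Q = (-4 + (-1 - 3))² = (-4 - 4)² = (-8)² = 64)
(-7 - 285)/(Q + l(3, -8)) = (-7 - 285)/(64 + 2*3) = -292/(64 + 6) = -292/70 = -292*1/70 = -146/35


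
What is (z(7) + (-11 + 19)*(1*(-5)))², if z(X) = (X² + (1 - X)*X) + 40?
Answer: 49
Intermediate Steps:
z(X) = 40 + X² + X*(1 - X) (z(X) = (X² + X*(1 - X)) + 40 = 40 + X² + X*(1 - X))
(z(7) + (-11 + 19)*(1*(-5)))² = ((40 + 7) + (-11 + 19)*(1*(-5)))² = (47 + 8*(-5))² = (47 - 40)² = 7² = 49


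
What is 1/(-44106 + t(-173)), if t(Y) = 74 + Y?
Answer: -1/44205 ≈ -2.2622e-5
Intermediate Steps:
1/(-44106 + t(-173)) = 1/(-44106 + (74 - 173)) = 1/(-44106 - 99) = 1/(-44205) = -1/44205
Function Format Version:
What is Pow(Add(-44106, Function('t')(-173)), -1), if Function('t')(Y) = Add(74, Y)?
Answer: Rational(-1, 44205) ≈ -2.2622e-5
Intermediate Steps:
Pow(Add(-44106, Function('t')(-173)), -1) = Pow(Add(-44106, Add(74, -173)), -1) = Pow(Add(-44106, -99), -1) = Pow(-44205, -1) = Rational(-1, 44205)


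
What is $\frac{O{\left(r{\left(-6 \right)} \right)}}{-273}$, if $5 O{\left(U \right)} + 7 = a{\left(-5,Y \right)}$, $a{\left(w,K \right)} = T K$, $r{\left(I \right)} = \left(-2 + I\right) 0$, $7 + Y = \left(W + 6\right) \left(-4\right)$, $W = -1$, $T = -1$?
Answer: $- \frac{4}{273} \approx -0.014652$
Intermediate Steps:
$Y = -27$ ($Y = -7 + \left(-1 + 6\right) \left(-4\right) = -7 + 5 \left(-4\right) = -7 - 20 = -27$)
$r{\left(I \right)} = 0$
$a{\left(w,K \right)} = - K$
$O{\left(U \right)} = 4$ ($O{\left(U \right)} = - \frac{7}{5} + \frac{\left(-1\right) \left(-27\right)}{5} = - \frac{7}{5} + \frac{1}{5} \cdot 27 = - \frac{7}{5} + \frac{27}{5} = 4$)
$\frac{O{\left(r{\left(-6 \right)} \right)}}{-273} = \frac{4}{-273} = 4 \left(- \frac{1}{273}\right) = - \frac{4}{273}$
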